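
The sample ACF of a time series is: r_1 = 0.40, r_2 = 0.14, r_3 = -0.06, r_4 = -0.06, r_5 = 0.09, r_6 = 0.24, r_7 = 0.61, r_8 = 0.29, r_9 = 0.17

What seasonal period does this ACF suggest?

The largest autocorrelation is r_7 = 0.61; the remaining lags stay at or below 0.40. The elevated value at lag 1 (0.40), dropping to 0.14 at lag 2, reflects decaying short-term dependence rather than seasonality.
The dominant spike at lag 7 indicates a seasonal period of 7.

7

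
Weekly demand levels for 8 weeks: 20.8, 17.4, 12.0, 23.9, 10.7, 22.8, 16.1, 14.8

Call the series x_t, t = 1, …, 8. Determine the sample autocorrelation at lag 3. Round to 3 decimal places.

0.011

Mean x̄ = (20.8 + 17.4 + 12.0 + 23.9 + 10.7 + 22.8 + 16.1 + 14.8)/8 = 17.3125
Deviations from mean: 3.4875, 0.0875, -5.3125, 6.5875, -6.6125, 5.4875, -1.2125, -2.5125
Σ(x_t−x̄)(x_{t+3}−x̄) = (22.9739) + (-0.5786) + (-29.1523) + (-7.9873) + (16.6139) = 1.8695
Denominator Σ(x_t−x̄)² = 165.4088
r_3 = 1.8695 / 165.4088 = 0.011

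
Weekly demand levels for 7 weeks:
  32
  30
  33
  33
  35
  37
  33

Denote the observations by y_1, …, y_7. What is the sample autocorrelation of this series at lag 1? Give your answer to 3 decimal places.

Mean ȳ = (32 + 30 + 33 + 33 + 35 + 37 + 33)/7 = 33.2857
Deviations from mean: -1.2857, -3.2857, -0.2857, -0.2857, 1.7143, 3.7143, -0.2857
Σ(y_t−ȳ)(y_{t+1}−ȳ) = (4.2245) + (0.9388) + (0.0816) + (-0.4898) + (6.3673) + (-1.0612) = 10.0612
Denominator Σ(y_t−ȳ)² = 29.4286
r_1 = 10.0612 / 29.4286 = 0.342

0.342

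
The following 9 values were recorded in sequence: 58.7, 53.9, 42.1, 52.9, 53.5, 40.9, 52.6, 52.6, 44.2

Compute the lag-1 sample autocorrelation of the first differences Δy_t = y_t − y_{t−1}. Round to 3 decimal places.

First differences Δy: -4.8, -11.8, 10.8, 0.6, -12.6, 11.7, 0.0, -8.4
Mean of differences = -1.8125
Numerator Σ(Δy_t−Δȳ)(Δy_{t+1}−Δȳ) = -224.9414
Denominator Σ(Δy_t−Δȳ)² = 619.2088
r_1(Δy) = -224.9414 / 619.2088 = -0.363

-0.363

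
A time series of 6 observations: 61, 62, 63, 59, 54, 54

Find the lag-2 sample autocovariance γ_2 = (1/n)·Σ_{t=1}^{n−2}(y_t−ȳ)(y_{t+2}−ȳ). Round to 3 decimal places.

Mean ȳ = (61 + 62 + 63 + 59 + 54 + 54)/6 = 58.8333
Deviations: 2.1667, 3.1667, 4.1667, 0.1667, -4.8333, -4.8333
Σ_{t=1}^{4}(y_t−ȳ)(y_{t+2}−ȳ) = -11.3889
γ_2 = -11.3889 / 6 = -1.898

-1.898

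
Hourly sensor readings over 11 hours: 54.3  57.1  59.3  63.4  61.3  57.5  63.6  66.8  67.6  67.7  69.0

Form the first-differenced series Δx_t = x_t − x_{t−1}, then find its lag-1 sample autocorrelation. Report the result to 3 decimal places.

First differences Δx: 2.8, 2.2, 4.1, -2.1, -3.8, 6.1, 3.2, 0.8, 0.1, 1.3
Mean of differences = 1.4700
Numerator Σ(Δx_t−Δx̄)(Δx_{t+1}−Δx̄) = -4.0829
Denominator Σ(Δx_t−Δx̄)² = 76.5210
r_1(Δx) = -4.0829 / 76.5210 = -0.053

-0.053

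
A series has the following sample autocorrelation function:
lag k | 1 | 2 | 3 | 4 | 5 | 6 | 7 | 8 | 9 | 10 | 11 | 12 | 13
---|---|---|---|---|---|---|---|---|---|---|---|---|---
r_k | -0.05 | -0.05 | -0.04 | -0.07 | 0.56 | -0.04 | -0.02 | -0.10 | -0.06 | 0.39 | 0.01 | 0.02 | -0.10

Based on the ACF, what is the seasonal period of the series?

5

The largest autocorrelation is r_5 = 0.56, with a weaker echo at lag 10 (0.39); the remaining lags stay at or below 0.02.
The dominant spike at lag 5 indicates a seasonal period of 5.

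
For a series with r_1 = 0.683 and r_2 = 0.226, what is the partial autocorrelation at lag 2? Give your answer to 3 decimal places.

φ_{22} = (r_2 − r_1²) / (1 − r_1²)
r_1² = (0.683)² = 0.466489
Numerator = 0.226 − 0.4665 = -0.2405; denominator = 1 − 0.4665 = 0.5335
φ_{22} = -0.2405 / 0.5335 = -0.451

-0.451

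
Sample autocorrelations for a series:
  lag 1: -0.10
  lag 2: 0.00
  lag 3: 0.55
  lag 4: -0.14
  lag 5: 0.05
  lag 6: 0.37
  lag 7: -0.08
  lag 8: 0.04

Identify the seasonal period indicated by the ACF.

The largest autocorrelation is r_3 = 0.55, with a weaker echo at lag 6 (0.37); the remaining lags stay at or below 0.05.
The dominant spike at lag 3 indicates a seasonal period of 3.

3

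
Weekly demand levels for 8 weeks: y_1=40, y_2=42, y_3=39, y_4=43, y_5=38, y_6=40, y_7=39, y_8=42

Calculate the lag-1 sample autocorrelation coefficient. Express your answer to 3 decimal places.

Mean ȳ = (40 + 42 + 39 + 43 + 38 + 40 + 39 + 42)/8 = 40.3750
Deviations from mean: -0.3750, 1.6250, -1.3750, 2.6250, -2.3750, -0.3750, -1.3750, 1.6250
Σ(y_t−ȳ)(y_{t+1}−ȳ) = (-0.6094) + (-2.2344) + (-3.6094) + (-6.2344) + (0.8906) + (0.5156) + (-2.2344) = -13.5156
Denominator Σ(y_t−ȳ)² = 21.8750
r_1 = -13.5156 / 21.8750 = -0.618

-0.618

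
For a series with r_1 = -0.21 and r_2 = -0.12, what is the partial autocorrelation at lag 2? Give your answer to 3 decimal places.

-0.172

φ_{22} = (r_2 − r_1²) / (1 − r_1²)
r_1² = (-0.21)² = 0.0441
Numerator = -0.12 − 0.0441 = -0.1641; denominator = 1 − 0.0441 = 0.9559
φ_{22} = -0.1641 / 0.9559 = -0.172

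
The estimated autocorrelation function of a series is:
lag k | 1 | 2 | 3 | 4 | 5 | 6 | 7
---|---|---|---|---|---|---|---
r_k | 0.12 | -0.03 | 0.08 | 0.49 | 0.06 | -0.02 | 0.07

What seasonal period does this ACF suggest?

4

The largest autocorrelation is r_4 = 0.49; the remaining lags stay at or below 0.12.
The dominant spike at lag 4 indicates a seasonal period of 4.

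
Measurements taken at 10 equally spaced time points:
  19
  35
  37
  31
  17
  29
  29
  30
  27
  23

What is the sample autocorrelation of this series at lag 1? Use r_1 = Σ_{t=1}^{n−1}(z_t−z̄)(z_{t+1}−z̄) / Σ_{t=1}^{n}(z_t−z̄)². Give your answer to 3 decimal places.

-0.021

Mean z̄ = (19 + 35 + 37 + 31 + 17 + 29 + 29 + 30 + 27 + 23)/10 = 27.7000
Numerator Σ_{t=1}^{9}(z_t−z̄)(z_{t+1}−z̄) = -7.7900
Denominator Σ(z_t−z̄)² = 372.1000
r_1 = -7.7900 / 372.1000 = -0.021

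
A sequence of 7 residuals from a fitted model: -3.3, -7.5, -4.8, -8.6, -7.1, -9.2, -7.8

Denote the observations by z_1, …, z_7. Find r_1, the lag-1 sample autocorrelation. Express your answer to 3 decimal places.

-0.154

Mean z̄ = (-3.3 − 7.5 − 4.8 − 8.6 − 7.1 − 9.2 − 7.8)/7 = -6.9000
Deviations from mean: 3.6000, -0.6000, 2.1000, -1.7000, -0.2000, -2.3000, -0.9000
Σ(z_t−z̄)(z_{t+1}−z̄) = (-2.1600) + (-1.2600) + (-3.5700) + (0.3400) + (0.4600) + (2.0700) = -4.1200
Denominator Σ(z_t−z̄)² = 26.7600
r_1 = -4.1200 / 26.7600 = -0.154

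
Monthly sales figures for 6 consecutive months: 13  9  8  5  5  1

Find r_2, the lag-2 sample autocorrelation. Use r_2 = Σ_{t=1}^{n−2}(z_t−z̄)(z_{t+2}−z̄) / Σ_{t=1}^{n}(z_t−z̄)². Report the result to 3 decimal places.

Mean z̄ = (13 + 9 + 8 + 5 + 5 + 1)/6 = 6.8333
Numerator Σ_{t=1}^{4}(z_t−z̄)(z_{t+2}−z̄) = 11.7778
Denominator Σ(z_t−z̄)² = 84.8333
r_2 = 11.7778 / 84.8333 = 0.139

0.139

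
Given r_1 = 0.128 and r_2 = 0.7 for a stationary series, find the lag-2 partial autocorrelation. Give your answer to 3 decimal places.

0.695

φ_{22} = (r_2 − r_1²) / (1 − r_1²)
r_1² = (0.128)² = 0.016384
Numerator = 0.7 − 0.0164 = 0.6836; denominator = 1 − 0.0164 = 0.9836
φ_{22} = 0.6836 / 0.9836 = 0.695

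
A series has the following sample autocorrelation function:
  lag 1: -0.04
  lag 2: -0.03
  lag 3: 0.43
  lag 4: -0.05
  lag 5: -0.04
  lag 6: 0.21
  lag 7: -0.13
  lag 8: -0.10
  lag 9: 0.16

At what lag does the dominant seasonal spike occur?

The largest autocorrelation is r_3 = 0.43, with weaker echoes at lags 6 (0.21) and 9 (0.16); the remaining lags stay at or below -0.03.
The dominant spike at lag 3 indicates a seasonal period of 3.

3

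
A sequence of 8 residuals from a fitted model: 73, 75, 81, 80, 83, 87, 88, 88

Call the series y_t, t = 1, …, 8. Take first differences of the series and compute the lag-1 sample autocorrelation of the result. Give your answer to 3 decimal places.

First differences Δy: 2, 6, -1, 3, 4, 1, 0
Mean of differences = 2.1429
Numerator Σ(Δy_t−Δȳ)(Δy_{t+1}−Δȳ) = -13.4490
Denominator Σ(Δy_t−Δȳ)² = 34.8571
r_1(Δy) = -13.4490 / 34.8571 = -0.386

-0.386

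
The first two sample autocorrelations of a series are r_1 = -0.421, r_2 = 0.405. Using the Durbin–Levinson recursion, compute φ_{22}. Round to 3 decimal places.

0.277

φ_{22} = (r_2 − r_1²) / (1 − r_1²)
r_1² = (-0.421)² = 0.177241
Numerator = 0.405 − 0.1772 = 0.2278; denominator = 1 − 0.1772 = 0.8228
φ_{22} = 0.2278 / 0.8228 = 0.277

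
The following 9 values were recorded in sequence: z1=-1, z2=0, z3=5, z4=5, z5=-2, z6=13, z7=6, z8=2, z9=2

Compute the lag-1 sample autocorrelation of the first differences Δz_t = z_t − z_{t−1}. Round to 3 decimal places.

First differences Δz: 1, 5, 0, -7, 15, -7, -4, 0
Mean of differences = 0.3750
Numerator Σ(Δz_t−Δz̄)(Δz_{t+1}−Δz̄) = -177.8906
Denominator Σ(Δz_t−Δz̄)² = 363.8750
r_1(Δz) = -177.8906 / 363.8750 = -0.489

-0.489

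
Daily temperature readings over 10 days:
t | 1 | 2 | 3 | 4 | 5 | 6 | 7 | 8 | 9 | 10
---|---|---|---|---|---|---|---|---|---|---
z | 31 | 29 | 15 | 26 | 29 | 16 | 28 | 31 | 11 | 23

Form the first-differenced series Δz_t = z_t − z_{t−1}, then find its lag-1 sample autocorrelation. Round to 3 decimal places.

First differences Δz: -2, -14, 11, 3, -13, 12, 3, -20, 12
Mean of differences = -0.8889
Numerator Σ(Δz_t−Δz̄)(Δz_{t+1}−Δz̄) = -568.7901
Denominator Σ(Δz_t−Δz̄)² = 1188.8889
r_1(Δz) = -568.7901 / 1188.8889 = -0.478

-0.478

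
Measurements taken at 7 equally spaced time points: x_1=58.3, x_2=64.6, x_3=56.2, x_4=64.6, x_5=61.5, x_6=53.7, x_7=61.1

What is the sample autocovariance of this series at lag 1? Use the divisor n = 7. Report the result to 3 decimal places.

Mean x̄ = (58.3 + 64.6 + 56.2 + 64.6 + 61.5 + 53.7 + 61.1)/7 = 60.0000
Σ_{t=1}^{6}(x_t−x̄)(x_{t+1}−x̄) = -52.2600
γ_1 = -52.2600 / 7 = -7.466

-7.466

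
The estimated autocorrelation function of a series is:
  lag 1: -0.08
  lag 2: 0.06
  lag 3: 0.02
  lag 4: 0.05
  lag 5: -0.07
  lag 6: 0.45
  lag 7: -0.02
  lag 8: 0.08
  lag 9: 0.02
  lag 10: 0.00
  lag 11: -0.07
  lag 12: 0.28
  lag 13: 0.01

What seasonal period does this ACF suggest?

6

The largest autocorrelation is r_6 = 0.45, with a weaker echo at lag 12 (0.28); the remaining lags stay at or below 0.08.
The dominant spike at lag 6 indicates a seasonal period of 6.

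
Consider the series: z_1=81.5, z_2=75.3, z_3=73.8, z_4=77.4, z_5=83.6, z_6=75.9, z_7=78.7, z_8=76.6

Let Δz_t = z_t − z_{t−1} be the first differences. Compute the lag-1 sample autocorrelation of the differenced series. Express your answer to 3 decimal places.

First differences Δz: -6.2, -1.5, 3.6, 6.2, -7.7, 2.8, -2.1
Mean of differences = -0.7000
Numerator Σ(Δz_t−Δz̄)(Δz_{t+1}−Δz̄) = -47.0700
Denominator Σ(Δz_t−Δz̄)² = 160.2000
r_1(Δz) = -47.0700 / 160.2000 = -0.294

-0.294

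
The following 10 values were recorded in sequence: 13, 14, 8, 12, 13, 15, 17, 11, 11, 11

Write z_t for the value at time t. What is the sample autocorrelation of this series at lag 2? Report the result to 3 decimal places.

Mean z̄ = (13 + 14 + 8 + 12 + 13 + 15 + 17 + 11 + 11 + 11)/10 = 12.5000
Numerator Σ_{t=1}^{8}(z_t−z̄)(z_{t+2}−z̄) = -12.5000
Denominator Σ(z_t−z̄)² = 56.5000
r_2 = -12.5000 / 56.5000 = -0.221

-0.221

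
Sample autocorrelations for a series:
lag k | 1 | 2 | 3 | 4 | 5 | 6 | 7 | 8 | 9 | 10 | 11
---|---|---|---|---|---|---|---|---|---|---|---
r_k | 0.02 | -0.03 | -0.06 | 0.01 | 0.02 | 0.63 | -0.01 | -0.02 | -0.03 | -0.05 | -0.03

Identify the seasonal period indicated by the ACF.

6

The largest autocorrelation is r_6 = 0.63; the remaining lags stay at or below 0.02.
The dominant spike at lag 6 indicates a seasonal period of 6.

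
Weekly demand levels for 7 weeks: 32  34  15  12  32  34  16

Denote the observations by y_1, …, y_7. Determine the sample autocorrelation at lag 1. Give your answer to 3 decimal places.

-0.010

Mean ȳ = (32 + 34 + 15 + 12 + 32 + 34 + 16)/7 = 25.0000
Deviations from mean: 7.0000, 9.0000, -10.0000, -13.0000, 7.0000, 9.0000, -9.0000
Σ(y_t−ȳ)(y_{t+1}−ȳ) = (63.0000) + (-90.0000) + (130.0000) + (-91.0000) + (63.0000) + (-81.0000) = -6.0000
Denominator Σ(y_t−ȳ)² = 610.0000
r_1 = -6.0000 / 610.0000 = -0.010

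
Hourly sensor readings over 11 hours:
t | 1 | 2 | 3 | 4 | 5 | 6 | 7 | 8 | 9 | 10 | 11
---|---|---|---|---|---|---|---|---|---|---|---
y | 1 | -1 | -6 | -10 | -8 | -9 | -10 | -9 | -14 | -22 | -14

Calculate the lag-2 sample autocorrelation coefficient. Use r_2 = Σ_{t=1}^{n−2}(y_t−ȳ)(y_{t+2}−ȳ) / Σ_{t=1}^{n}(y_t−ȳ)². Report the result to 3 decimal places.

Mean ȳ = (1 − 1 − 6 − 10 − 8 − 9 − 10 − 9 − 14 − 22 − 14)/11 = -9.2727
Numerator Σ_{t=1}^{9}(y_t−ȳ)(y_{t+2}−ȳ) = 53.0331
Denominator Σ(y_t−ȳ)² = 394.1818
r_2 = 53.0331 / 394.1818 = 0.135

0.135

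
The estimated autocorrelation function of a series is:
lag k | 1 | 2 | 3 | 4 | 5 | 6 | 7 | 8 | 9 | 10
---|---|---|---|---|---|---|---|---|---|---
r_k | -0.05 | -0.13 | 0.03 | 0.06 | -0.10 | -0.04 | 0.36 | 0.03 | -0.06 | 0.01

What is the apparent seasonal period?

7

The largest autocorrelation is r_7 = 0.36; the remaining lags stay at or below 0.06.
The dominant spike at lag 7 indicates a seasonal period of 7.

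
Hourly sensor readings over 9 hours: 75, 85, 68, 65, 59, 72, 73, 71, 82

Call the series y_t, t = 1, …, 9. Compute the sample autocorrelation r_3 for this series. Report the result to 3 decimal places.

Mean ȳ = (75 + 85 + 68 + 65 + 59 + 72 + 73 + 71 + 82)/9 = 72.2222
Numerator Σ_{t=1}^{6}(y_t−ȳ)(y_{t+3}−ȳ) = -179.7037
Denominator Σ(y_t−ȳ)² = 513.5556
r_3 = -179.7037 / 513.5556 = -0.350

-0.350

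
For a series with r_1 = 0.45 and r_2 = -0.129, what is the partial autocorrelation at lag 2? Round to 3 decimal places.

-0.416

φ_{22} = (r_2 − r_1²) / (1 − r_1²)
r_1² = (0.45)² = 0.2025
Numerator = -0.129 − 0.2025 = -0.3315; denominator = 1 − 0.2025 = 0.7975
φ_{22} = -0.3315 / 0.7975 = -0.416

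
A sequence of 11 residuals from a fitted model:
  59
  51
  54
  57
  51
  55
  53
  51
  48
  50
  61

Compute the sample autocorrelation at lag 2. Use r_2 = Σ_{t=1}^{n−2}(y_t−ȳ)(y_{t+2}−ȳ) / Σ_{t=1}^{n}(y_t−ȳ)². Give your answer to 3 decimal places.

Mean ȳ = (59 + 51 + 54 + 57 + 51 + 55 + 53 + 51 + 48 + 50 + 61)/11 = 53.6364
Numerator Σ_{t=1}^{9}(y_t−ȳ)(y_{t+2}−ȳ) = -33.5372
Denominator Σ(y_t−ȳ)² = 162.5455
r_2 = -33.5372 / 162.5455 = -0.206

-0.206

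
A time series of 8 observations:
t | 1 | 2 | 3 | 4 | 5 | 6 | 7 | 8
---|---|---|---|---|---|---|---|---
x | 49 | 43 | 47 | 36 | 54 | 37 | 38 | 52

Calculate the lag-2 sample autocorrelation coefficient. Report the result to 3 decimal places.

-0.019

Mean x̄ = (49 + 43 + 47 + 36 + 54 + 37 + 38 + 52)/8 = 44.5000
Deviations from mean: 4.5000, -1.5000, 2.5000, -8.5000, 9.5000, -7.5000, -6.5000, 7.5000
Σ(x_t−x̄)(x_{t+2}−x̄) = (11.2500) + (12.7500) + (23.7500) + (63.7500) + (-61.7500) + (-56.2500) = -6.5000
Denominator Σ(x_t−x̄)² = 346.0000
r_2 = -6.5000 / 346.0000 = -0.019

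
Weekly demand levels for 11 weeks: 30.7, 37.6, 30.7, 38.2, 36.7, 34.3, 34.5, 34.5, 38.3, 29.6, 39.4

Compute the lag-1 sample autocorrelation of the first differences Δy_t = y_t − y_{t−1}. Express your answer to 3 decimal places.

First differences Δy: 6.9, -6.9, 7.5, -1.5, -2.4, 0.2, 0.0, 3.8, -8.7, 9.8
Mean of differences = 0.8700
Numerator Σ(Δy_t−Δȳ)(Δy_{t+1}−Δȳ) = -219.6069
Denominator Σ(Δy_t−Δȳ)² = 338.1210
r_1(Δy) = -219.6069 / 338.1210 = -0.649

-0.649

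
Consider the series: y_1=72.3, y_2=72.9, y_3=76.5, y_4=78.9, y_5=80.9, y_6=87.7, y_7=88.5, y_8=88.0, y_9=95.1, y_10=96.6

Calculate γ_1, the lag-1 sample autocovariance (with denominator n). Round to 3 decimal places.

Mean ȳ = (72.3 + 72.9 + 76.5 + 78.9 + 80.9 + 87.7 + 88.5 + 88.0 + 95.1 + 96.6)/10 = 83.7400
Σ_{t=1}^{9}(y_t−ȳ)(y_{t+1}−ȳ) = 473.6424
γ_1 = 473.6424 / 10 = 47.364

47.364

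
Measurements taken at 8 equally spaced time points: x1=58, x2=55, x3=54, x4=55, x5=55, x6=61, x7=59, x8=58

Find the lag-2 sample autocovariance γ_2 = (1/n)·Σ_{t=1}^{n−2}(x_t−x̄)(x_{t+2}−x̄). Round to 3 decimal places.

-0.176

Mean x̄ = (58 + 55 + 54 + 55 + 55 + 61 + 59 + 58)/8 = 56.8750
Σ_{t=1}^{6}(x_t−x̄)(x_{t+2}−x̄) = -1.4063
γ_2 = -1.4063 / 8 = -0.176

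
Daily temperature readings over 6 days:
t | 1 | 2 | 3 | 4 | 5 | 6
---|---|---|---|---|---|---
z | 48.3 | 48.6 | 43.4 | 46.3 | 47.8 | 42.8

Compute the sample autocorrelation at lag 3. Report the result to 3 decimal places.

0.422

Mean z̄ = (48.3 + 48.6 + 43.4 + 46.3 + 47.8 + 42.8)/6 = 46.2000
Deviations from mean: 2.1000, 2.4000, -2.8000, 0.1000, 1.6000, -3.4000
Σ(z_t−z̄)(z_{t+3}−z̄) = (0.2100) + (3.8400) + (9.5200) = 13.5700
Denominator Σ(z_t−z̄)² = 32.1400
r_3 = 13.5700 / 32.1400 = 0.422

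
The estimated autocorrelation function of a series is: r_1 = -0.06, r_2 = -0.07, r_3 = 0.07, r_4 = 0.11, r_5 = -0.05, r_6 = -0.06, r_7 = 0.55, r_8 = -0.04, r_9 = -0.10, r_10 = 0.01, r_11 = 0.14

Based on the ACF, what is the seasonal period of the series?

The largest autocorrelation is r_7 = 0.55; the remaining lags stay at or below 0.14.
The dominant spike at lag 7 indicates a seasonal period of 7.

7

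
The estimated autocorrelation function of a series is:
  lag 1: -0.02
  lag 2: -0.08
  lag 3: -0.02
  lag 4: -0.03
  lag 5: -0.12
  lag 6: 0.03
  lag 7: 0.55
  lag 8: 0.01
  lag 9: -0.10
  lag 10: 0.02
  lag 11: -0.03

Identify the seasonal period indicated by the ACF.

The largest autocorrelation is r_7 = 0.55; the remaining lags stay at or below 0.03.
The dominant spike at lag 7 indicates a seasonal period of 7.

7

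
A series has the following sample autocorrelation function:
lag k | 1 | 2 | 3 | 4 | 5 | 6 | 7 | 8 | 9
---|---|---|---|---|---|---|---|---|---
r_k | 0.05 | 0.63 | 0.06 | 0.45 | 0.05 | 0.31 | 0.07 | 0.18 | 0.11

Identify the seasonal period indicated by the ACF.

The largest autocorrelation is r_2 = 0.63, with weaker echoes at lags 4 (0.45), 6 (0.31) and 8 (0.18); the remaining lags stay at or below 0.11.
The dominant spike at lag 2 indicates a seasonal period of 2.

2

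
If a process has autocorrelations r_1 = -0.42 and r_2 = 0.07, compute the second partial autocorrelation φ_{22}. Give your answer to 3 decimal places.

-0.129

φ_{22} = (r_2 − r_1²) / (1 − r_1²)
r_1² = (-0.42)² = 0.1764
Numerator = 0.07 − 0.1764 = -0.1064; denominator = 1 − 0.1764 = 0.8236
φ_{22} = -0.1064 / 0.8236 = -0.129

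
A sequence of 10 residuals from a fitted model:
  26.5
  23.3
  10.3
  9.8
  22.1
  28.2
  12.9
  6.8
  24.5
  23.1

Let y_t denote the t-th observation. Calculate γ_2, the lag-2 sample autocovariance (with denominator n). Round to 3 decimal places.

-43.724

Mean ȳ = (26.5 + 23.3 + 10.3 + 9.8 + 22.1 + 28.2 + 12.9 + 6.8 + 24.5 + 23.1)/10 = 18.7500
Σ_{t=1}^{8}(y_t−ȳ)(y_{t+2}−ȳ) = -437.2400
γ_2 = -437.2400 / 10 = -43.724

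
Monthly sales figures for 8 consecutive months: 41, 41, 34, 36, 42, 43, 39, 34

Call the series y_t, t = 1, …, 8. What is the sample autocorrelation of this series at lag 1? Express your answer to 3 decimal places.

Mean ȳ = (41 + 41 + 34 + 36 + 42 + 43 + 39 + 34)/8 = 38.7500
Deviations from mean: 2.2500, 2.2500, -4.7500, -2.7500, 3.2500, 4.2500, 0.2500, -4.7500
Numerator Σ_{t=1}^{7}(y_t−ȳ)(y_{t+1}−ȳ) = 12.1875
Denominator Σ(y_t−ȳ)² = 91.5000
r_1 = 12.1875 / 91.5000 = 0.133

0.133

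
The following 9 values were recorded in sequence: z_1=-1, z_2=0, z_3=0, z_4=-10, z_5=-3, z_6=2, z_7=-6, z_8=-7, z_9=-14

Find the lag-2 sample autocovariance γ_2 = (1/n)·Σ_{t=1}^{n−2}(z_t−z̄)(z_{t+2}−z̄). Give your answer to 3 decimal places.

Mean z̄ = (-1 + 0 + 0 − 10 − 3 + 2 − 6 − 7 − 14)/9 = -4.3333
Σ_{t=1}^{7}(z_t−z̄)(z_{t+2}−z̄) = -43.2222
γ_2 = -43.2222 / 9 = -4.802

-4.802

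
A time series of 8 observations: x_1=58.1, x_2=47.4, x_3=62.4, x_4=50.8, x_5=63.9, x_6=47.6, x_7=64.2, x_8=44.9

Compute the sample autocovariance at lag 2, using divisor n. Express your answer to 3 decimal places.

Mean x̄ = (58.1 + 47.4 + 62.4 + 50.8 + 63.9 + 47.6 + 64.2 + 44.9)/8 = 54.9125
Σ_{t=1}^{6}(x_t−x̄)(x_{t+2}−x̄) = 308.8159
γ_2 = 308.8159 / 8 = 38.602

38.602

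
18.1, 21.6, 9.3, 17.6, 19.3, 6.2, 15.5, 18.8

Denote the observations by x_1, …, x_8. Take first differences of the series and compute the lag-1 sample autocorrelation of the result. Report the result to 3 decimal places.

First differences Δx: 3.5, -12.3, 8.3, 1.7, -13.1, 9.3, 3.3
Mean of differences = 0.1000
Numerator Σ(Δx_t−Δx̄)(Δx_{t+1}−Δx̄) = -243.8400
Denominator Σ(Δx_t−Δx̄)² = 504.2400
r_1(Δx) = -243.8400 / 504.2400 = -0.484

-0.484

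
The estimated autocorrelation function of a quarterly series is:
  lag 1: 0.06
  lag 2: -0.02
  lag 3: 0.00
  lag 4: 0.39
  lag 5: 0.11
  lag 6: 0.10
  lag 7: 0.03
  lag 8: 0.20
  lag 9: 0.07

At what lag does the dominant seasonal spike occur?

4

The largest autocorrelation is r_4 = 0.39, with a weaker echo at lag 8 (0.20); the remaining lags stay at or below 0.11.
The dominant spike at lag 4 indicates a seasonal period of 4.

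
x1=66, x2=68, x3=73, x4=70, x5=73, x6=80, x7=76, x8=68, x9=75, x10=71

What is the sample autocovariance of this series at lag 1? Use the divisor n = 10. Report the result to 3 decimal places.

Mean x̄ = (66 + 68 + 73 + 70 + 73 + 80 + 76 + 68 + 75 + 71)/10 = 72.0000
Σ_{t=1}^{9}(x_t−x̄)(x_{t+1}−x̄) = 25.0000
γ_1 = 25.0000 / 10 = 2.500

2.500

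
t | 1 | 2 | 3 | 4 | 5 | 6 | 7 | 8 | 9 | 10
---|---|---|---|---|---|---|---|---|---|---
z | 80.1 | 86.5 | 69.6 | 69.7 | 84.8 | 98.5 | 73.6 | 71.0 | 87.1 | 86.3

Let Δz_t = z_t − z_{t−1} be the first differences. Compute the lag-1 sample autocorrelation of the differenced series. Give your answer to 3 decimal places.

-0.144

First differences Δz: 6.4, -16.9, 0.1, 15.1, 13.7, -24.9, -2.6, 16.1, -0.8
Mean of differences = 0.6889
Numerator Σ(Δz_t−Δz̄)(Δz_{t+1}−Δz̄) = -233.4879
Denominator Σ(Δz_t−Δz̄)² = 1624.6289
r_1(Δz) = -233.4879 / 1624.6289 = -0.144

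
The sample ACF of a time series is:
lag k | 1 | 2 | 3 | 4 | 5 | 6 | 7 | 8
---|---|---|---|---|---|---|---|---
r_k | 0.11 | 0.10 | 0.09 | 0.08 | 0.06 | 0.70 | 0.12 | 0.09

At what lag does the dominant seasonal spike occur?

The largest autocorrelation is r_6 = 0.70; the remaining lags stay at or below 0.12.
The dominant spike at lag 6 indicates a seasonal period of 6.

6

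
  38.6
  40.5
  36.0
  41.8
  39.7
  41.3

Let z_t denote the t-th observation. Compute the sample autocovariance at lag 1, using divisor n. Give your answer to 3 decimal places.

-1.942

Mean z̄ = (38.6 + 40.5 + 36.0 + 41.8 + 39.7 + 41.3)/6 = 39.6500
Σ_{t=1}^{5}(z_t−z̄)(z_{t+1}−z̄) = -11.6525
γ_1 = -11.6525 / 6 = -1.942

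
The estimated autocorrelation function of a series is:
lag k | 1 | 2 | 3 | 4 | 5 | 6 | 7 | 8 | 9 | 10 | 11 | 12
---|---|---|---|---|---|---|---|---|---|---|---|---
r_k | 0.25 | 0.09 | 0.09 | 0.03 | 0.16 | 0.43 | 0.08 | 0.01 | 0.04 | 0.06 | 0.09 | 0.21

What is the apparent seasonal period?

6

The largest autocorrelation is r_6 = 0.43; the remaining lags stay at or below 0.25. The elevated value at lag 1 (0.25), dropping to 0.09 at lag 2, reflects decaying short-term dependence rather than seasonality.
The dominant spike at lag 6 indicates a seasonal period of 6.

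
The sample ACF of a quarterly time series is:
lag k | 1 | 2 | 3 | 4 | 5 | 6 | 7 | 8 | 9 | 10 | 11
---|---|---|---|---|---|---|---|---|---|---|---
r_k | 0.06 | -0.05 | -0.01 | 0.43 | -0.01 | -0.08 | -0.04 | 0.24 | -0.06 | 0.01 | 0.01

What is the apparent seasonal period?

The largest autocorrelation is r_4 = 0.43, with a weaker echo at lag 8 (0.24); the remaining lags stay at or below 0.06.
The dominant spike at lag 4 indicates a seasonal period of 4.

4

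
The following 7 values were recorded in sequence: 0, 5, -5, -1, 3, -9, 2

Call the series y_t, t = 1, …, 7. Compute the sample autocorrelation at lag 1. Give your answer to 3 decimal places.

-0.520

Mean ȳ = (0 + 5 − 5 − 1 + 3 − 9 + 2)/7 = -0.7143
Deviations from mean: 0.7143, 5.7143, -4.2857, -0.2857, 3.7143, -8.2857, 2.7143
Σ(y_t−ȳ)(y_{t+1}−ȳ) = (4.0816) + (-24.4898) + (1.2245) + (-1.0612) + (-30.7755) + (-22.4898) = -73.5102
Denominator Σ(y_t−ȳ)² = 141.4286
r_1 = -73.5102 / 141.4286 = -0.520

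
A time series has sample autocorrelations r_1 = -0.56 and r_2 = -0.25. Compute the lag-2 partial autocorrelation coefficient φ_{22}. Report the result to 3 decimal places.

φ_{22} = (r_2 − r_1²) / (1 − r_1²)
r_1² = (-0.56)² = 0.3136
Numerator = -0.25 − 0.3136 = -0.5636; denominator = 1 − 0.3136 = 0.6864
φ_{22} = -0.5636 / 0.6864 = -0.821

-0.821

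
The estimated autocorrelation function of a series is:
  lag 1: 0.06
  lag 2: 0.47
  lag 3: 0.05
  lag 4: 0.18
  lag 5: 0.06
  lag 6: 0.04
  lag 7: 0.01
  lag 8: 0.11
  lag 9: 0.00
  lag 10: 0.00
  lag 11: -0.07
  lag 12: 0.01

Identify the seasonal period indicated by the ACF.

2

The largest autocorrelation is r_2 = 0.47, with a weaker echo at lag 4 (0.18); the remaining lags stay at or below 0.11.
The dominant spike at lag 2 indicates a seasonal period of 2.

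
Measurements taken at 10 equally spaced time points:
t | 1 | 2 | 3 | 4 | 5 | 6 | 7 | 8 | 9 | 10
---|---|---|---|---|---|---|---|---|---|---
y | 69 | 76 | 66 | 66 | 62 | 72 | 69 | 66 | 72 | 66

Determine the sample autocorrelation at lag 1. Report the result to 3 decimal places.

Mean ȳ = (69 + 76 + 66 + 66 + 62 + 72 + 69 + 66 + 72 + 66)/10 = 68.4000
Numerator Σ_{t=1}^{9}(y_t−ȳ)(y_{t+1}−ȳ) = -32.1600
Denominator Σ(y_t−ȳ)² = 148.4000
r_1 = -32.1600 / 148.4000 = -0.217

-0.217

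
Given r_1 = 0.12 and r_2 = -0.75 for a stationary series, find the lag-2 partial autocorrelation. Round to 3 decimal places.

φ_{22} = (r_2 − r_1²) / (1 − r_1²)
r_1² = (0.12)² = 0.0144
Numerator = -0.75 − 0.0144 = -0.7644; denominator = 1 − 0.0144 = 0.9856
φ_{22} = -0.7644 / 0.9856 = -0.776

-0.776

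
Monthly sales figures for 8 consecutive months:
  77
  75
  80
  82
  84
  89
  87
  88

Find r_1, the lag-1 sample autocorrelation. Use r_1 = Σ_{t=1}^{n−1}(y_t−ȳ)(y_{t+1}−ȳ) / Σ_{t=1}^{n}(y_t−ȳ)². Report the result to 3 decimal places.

Mean ȳ = (77 + 75 + 80 + 82 + 84 + 89 + 87 + 88)/8 = 82.7500
Numerator Σ_{t=1}^{7}(y_t−ȳ)(y_{t+1}−ȳ) = 123.6875
Denominator Σ(y_t−ȳ)² = 187.5000
r_1 = 123.6875 / 187.5000 = 0.660

0.660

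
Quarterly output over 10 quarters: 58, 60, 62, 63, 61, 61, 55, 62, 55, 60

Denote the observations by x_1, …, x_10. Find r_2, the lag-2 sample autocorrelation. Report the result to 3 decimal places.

Mean x̄ = (58 + 60 + 62 + 63 + 61 + 61 + 55 + 62 + 55 + 60)/10 = 59.7000
Numerator Σ_{t=1}^{8}(x_t−x̄)(x_{t+2}−x̄) = 24.0200
Denominator Σ(x_t−x̄)² = 72.1000
r_2 = 24.0200 / 72.1000 = 0.333

0.333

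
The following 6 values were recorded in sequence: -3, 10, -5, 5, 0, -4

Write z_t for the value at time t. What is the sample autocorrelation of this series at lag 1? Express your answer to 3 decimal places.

Mean z̄ = (-3 + 10 − 5 + 5 + 0 − 4)/6 = 0.5000
Σ(z_t−z̄)(z_{t+1}−z̄) = (-33.2500) + (-52.2500) + (-24.7500) + (-2.2500) + (2.2500) = -110.2500
Denominator Σ(z_t−z̄)² = 173.5000
r_1 = -110.2500 / 173.5000 = -0.635

-0.635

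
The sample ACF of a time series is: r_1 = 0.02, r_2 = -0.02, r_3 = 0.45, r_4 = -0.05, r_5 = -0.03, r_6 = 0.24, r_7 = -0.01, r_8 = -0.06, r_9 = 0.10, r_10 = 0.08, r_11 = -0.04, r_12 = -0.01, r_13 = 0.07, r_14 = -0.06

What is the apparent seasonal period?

The largest autocorrelation is r_3 = 0.45, with a weaker echo at lag 6 (0.24); the remaining lags stay at or below 0.10.
The dominant spike at lag 3 indicates a seasonal period of 3.

3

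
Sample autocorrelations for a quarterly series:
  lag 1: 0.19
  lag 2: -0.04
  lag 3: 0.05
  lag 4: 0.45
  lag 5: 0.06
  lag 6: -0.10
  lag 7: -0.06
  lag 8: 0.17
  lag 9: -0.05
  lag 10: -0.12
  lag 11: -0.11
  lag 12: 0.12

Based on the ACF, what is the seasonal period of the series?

4

The largest autocorrelation is r_4 = 0.45; the remaining lags stay at or below 0.19.
The dominant spike at lag 4 indicates a seasonal period of 4.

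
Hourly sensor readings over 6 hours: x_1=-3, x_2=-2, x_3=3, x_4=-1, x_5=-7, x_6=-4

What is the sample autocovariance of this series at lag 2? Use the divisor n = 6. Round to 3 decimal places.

-5.037

Mean x̄ = (-3 − 2 + 3 − 1 − 7 − 4)/6 = -2.3333
Deviations: -0.6667, 0.3333, 5.3333, 1.3333, -4.6667, -1.6667
Σ_{t=1}^{4}(x_t−x̄)(x_{t+2}−x̄) = -30.2222
γ_2 = -30.2222 / 6 = -5.037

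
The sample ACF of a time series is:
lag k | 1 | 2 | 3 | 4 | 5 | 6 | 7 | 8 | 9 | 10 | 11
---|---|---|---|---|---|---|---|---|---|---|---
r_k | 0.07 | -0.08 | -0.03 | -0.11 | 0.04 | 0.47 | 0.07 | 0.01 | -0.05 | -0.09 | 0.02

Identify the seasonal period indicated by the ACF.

6

The largest autocorrelation is r_6 = 0.47; the remaining lags stay at or below 0.07.
The dominant spike at lag 6 indicates a seasonal period of 6.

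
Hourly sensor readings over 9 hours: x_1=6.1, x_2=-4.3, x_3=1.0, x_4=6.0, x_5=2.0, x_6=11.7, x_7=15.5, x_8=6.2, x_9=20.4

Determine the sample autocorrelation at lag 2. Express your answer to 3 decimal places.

Mean x̄ = (6.1 − 4.3 + 1.0 + 6.0 + 2.0 + 11.7 + 15.5 + 6.2 + 20.4)/9 = 7.1778
Σ(x_t−x̄)(x_{t+2}−x̄) = (6.6583) + (13.5183) + (31.9872) + (-5.3262) + (-43.0906) + (-4.4217) + (110.0383) = 109.3635
Denominator Σ(x_t−x̄)² = 464.7556
r_2 = 109.3635 / 464.7556 = 0.235

0.235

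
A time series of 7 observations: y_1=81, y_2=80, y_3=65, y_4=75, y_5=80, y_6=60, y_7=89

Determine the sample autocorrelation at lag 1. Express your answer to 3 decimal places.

-0.489

Mean ȳ = (81 + 80 + 65 + 75 + 80 + 60 + 89)/7 = 75.7143
Numerator Σ_{t=1}^{6}(y_t−ȳ)(y_{t+1}−ȳ) = -294.7959
Denominator Σ(y_t−ȳ)² = 603.4286
r_1 = -294.7959 / 603.4286 = -0.489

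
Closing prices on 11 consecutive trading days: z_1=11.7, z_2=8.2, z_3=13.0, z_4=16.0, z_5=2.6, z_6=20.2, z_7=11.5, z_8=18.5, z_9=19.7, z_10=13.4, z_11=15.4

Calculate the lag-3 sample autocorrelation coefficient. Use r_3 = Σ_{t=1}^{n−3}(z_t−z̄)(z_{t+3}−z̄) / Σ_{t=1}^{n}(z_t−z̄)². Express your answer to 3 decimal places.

Mean z̄ = (11.7 + 8.2 + 13.0 + 16.0 + 2.6 + 20.2 + 11.5 + 18.5 + 19.7 + 13.4 + 15.4)/11 = 13.6545
Numerator Σ_{t=1}^{8}(z_t−z̄)(z_{t+3}−z̄) = 41.3874
Denominator Σ(z_t−z̄)² = 272.3273
r_3 = 41.3874 / 272.3273 = 0.152

0.152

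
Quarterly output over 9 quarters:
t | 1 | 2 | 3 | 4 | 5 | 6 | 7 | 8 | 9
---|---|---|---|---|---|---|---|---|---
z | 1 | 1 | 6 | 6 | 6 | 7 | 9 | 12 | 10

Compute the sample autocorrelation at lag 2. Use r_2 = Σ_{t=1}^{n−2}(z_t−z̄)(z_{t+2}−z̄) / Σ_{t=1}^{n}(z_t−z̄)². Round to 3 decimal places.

Mean z̄ = (1 + 1 + 6 + 6 + 6 + 7 + 9 + 12 + 10)/9 = 6.4444
Σ(z_t−z̄)(z_{t+2}−z̄) = (2.4198) + (2.4198) + (0.1975) + (-0.2469) + (-1.1358) + (3.0864) + (9.0864) = 15.8272
Denominator Σ(z_t−z̄)² = 110.2222
r_2 = 15.8272 / 110.2222 = 0.144

0.144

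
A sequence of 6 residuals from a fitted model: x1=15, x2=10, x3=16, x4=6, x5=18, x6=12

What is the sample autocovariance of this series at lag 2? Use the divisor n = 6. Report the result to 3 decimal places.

Mean x̄ = (15 + 10 + 16 + 6 + 18 + 12)/6 = 12.8333
Σ_{t=1}^{4}(x_t−x̄)(x_{t+2}−x̄) = 48.2778
γ_2 = 48.2778 / 6 = 8.046

8.046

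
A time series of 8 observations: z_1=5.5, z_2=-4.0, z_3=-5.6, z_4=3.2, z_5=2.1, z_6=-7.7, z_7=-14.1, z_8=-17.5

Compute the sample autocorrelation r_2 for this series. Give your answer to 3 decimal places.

Mean z̄ = (5.5 − 4.0 − 5.6 + 3.2 + 2.1 − 7.7 − 14.1 − 17.5)/8 = -4.7625
Deviations from mean: 10.2625, 0.7625, -0.8375, 7.9625, 6.8625, -2.9375, -9.3375, -12.7375
Numerator Σ_{t=1}^{6}(z_t−z̄)(z_{t+2}−z̄) = -58.3228
Denominator Σ(z_t−z̄)² = 475.1588
r_2 = -58.3228 / 475.1588 = -0.123

-0.123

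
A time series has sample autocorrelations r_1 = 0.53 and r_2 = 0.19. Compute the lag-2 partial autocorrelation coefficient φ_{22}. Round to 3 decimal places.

φ_{22} = (r_2 − r_1²) / (1 − r_1²)
r_1² = (0.53)² = 0.2809
Numerator = 0.19 − 0.2809 = -0.0909; denominator = 1 − 0.2809 = 0.7191
φ_{22} = -0.0909 / 0.7191 = -0.126

-0.126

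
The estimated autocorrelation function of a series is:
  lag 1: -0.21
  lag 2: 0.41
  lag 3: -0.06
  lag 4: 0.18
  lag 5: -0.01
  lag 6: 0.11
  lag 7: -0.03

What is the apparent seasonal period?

The largest autocorrelation is r_2 = 0.41, with a weaker echo at lag 4 (0.18); the remaining lags stay at or below 0.11.
The dominant spike at lag 2 indicates a seasonal period of 2.

2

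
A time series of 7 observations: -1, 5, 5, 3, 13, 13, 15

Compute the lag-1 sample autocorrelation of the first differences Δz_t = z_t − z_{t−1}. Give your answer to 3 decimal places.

First differences Δz: 6, 0, -2, 10, 0, 2
Mean of differences = 2.6667
Numerator Σ(Δz_t−Δz̄)(Δz_{t+1}−Δz̄) = -48.4444
Denominator Σ(Δz_t−Δz̄)² = 101.3333
r_1(Δz) = -48.4444 / 101.3333 = -0.478

-0.478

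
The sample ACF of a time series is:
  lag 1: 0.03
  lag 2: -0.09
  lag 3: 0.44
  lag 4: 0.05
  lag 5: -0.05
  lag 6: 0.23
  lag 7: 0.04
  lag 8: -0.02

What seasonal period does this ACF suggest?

The largest autocorrelation is r_3 = 0.44, with a weaker echo at lag 6 (0.23); the remaining lags stay at or below 0.05.
The dominant spike at lag 3 indicates a seasonal period of 3.

3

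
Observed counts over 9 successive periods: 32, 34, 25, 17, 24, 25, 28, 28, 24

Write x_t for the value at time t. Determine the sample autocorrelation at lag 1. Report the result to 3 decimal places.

0.340

Mean x̄ = (32 + 34 + 25 + 17 + 24 + 25 + 28 + 28 + 24)/9 = 26.3333
Numerator Σ_{t=1}^{8}(x_t−x̄)(x_{t+1}−x̄) = 67.2222
Denominator Σ(x_t−x̄)² = 198.0000
r_1 = 67.2222 / 198.0000 = 0.340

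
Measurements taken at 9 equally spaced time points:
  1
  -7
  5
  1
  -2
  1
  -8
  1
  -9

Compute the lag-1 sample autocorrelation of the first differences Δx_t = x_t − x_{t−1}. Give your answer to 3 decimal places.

-0.673

First differences Δx: -8, 12, -4, -3, 3, -9, 9, -10
Mean of differences = -1.2500
Numerator Σ(Δx_t−Δx̄)(Δx_{t+1}−Δx̄) = -330.5625
Denominator Σ(Δx_t−Δx̄)² = 491.5000
r_1(Δx) = -330.5625 / 491.5000 = -0.673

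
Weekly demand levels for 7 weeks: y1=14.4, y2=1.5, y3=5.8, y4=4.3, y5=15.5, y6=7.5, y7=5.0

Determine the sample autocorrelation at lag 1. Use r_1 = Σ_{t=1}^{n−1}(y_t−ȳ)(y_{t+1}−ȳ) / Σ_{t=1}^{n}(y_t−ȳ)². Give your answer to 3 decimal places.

-0.305

Mean ȳ = (14.4 + 1.5 + 5.8 + 4.3 + 15.5 + 7.5 + 5.0)/7 = 7.7143
Deviations from mean: 6.6857, -6.2143, -1.9143, -3.4143, 7.7857, -0.2143, -2.7143
Σ(y_t−ȳ)(y_{t+1}−ȳ) = (-41.5469) + (11.8959) + (6.5359) + (-26.5827) + (-1.6684) + (0.5816) = -50.7845
Denominator Σ(y_t−ȳ)² = 166.6686
r_1 = -50.7845 / 166.6686 = -0.305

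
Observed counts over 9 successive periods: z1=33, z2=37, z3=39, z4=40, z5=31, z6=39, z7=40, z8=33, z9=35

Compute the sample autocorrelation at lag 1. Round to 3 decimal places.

-0.239

Mean z̄ = (33 + 37 + 39 + 40 + 31 + 39 + 40 + 33 + 35)/9 = 36.3333
Numerator Σ_{t=1}^{8}(z_t−z̄)(z_{t+1}−z̄) = -22.4444
Denominator Σ(z_t−z̄)² = 94.0000
r_1 = -22.4444 / 94.0000 = -0.239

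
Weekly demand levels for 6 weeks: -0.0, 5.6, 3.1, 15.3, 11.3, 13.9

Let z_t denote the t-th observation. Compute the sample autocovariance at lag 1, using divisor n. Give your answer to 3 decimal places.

Mean z̄ = (-0.0 + 5.6 + 3.1 + 15.3 + 11.3 + 13.9)/6 = 8.2000
Σ_{t=1}^{5}(z_t−z̄)(z_{t+1}−z̄) = 38.0500
γ_1 = 38.0500 / 6 = 6.342

6.342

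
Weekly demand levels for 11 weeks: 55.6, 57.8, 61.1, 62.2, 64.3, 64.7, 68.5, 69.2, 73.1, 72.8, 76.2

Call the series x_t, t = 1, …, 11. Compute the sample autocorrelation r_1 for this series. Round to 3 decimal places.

Mean x̄ = (55.6 + 57.8 + 61.1 + 62.2 + 64.3 + 64.7 + 68.5 + 69.2 + 73.1 + 72.8 + 76.2)/11 = 65.9545
Numerator Σ_{t=1}^{10}(x_t−x̄)(x_{t+1}−x̄) = 297.8443
Denominator Σ(x_t−x̄)² = 435.5873
r_1 = 297.8443 / 435.5873 = 0.684

0.684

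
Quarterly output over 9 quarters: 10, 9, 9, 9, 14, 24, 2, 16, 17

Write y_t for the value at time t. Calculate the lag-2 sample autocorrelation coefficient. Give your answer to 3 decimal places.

-0.152

Mean ȳ = (10 + 9 + 9 + 9 + 14 + 24 + 2 + 16 + 17)/9 = 12.2222
Σ(y_t−ȳ)(y_{t+2}−ȳ) = (7.1605) + (10.3827) + (-5.7284) + (-37.9506) + (-18.1728) + (44.4938) + (-48.8395) = -48.6543
Denominator Σ(y_t−ȳ)² = 319.5556
r_2 = -48.6543 / 319.5556 = -0.152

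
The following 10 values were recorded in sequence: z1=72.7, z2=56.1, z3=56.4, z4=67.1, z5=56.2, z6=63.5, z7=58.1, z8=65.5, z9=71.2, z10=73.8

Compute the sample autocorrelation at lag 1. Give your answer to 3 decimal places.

0.053

Mean z̄ = (72.7 + 56.1 + 56.4 + 67.1 + 56.2 + 63.5 + 58.1 + 65.5 + 71.2 + 73.8)/10 = 64.0600
Numerator Σ_{t=1}^{9}(z_t−z̄)(z_{t+1}−z̄) = 24.0004
Denominator Σ(z_t−z̄)² = 451.4640
r_1 = 24.0004 / 451.4640 = 0.053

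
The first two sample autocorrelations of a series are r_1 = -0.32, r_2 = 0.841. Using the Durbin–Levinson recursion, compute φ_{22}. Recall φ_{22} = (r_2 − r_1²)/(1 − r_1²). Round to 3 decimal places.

φ_{22} = (r_2 − r_1²) / (1 − r_1²)
r_1² = (-0.32)² = 0.1024
Numerator = 0.841 − 0.1024 = 0.7386; denominator = 1 − 0.1024 = 0.8976
φ_{22} = 0.7386 / 0.8976 = 0.823

0.823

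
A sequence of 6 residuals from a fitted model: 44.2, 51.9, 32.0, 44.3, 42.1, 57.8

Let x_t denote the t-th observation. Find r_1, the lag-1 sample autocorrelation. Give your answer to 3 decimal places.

Mean x̄ = (44.2 + 51.9 + 32.0 + 44.3 + 42.1 + 57.8)/6 = 45.3833
Σ(x_t−x̄)(x_{t+1}−x̄) = (-7.7114) + (-87.2147) + (14.4986) + (3.5569) + (-40.7681) = -117.6386
Denominator Σ(x_t−x̄)² = 389.1083
r_1 = -117.6386 / 389.1083 = -0.302

-0.302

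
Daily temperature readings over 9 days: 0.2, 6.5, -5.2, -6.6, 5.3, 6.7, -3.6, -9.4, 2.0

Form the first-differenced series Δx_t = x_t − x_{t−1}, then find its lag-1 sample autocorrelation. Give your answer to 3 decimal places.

First differences Δx: 6.3, -11.7, -1.4, 11.9, 1.4, -10.3, -5.8, 11.4
Mean of differences = 0.2250
Numerator Σ(Δx_t−Δx̄)(Δx_{t+1}−Δx̄) = -74.6031
Denominator Σ(Δx_t−Δx̄)² = 591.3950
r_1(Δx) = -74.6031 / 591.3950 = -0.126

-0.126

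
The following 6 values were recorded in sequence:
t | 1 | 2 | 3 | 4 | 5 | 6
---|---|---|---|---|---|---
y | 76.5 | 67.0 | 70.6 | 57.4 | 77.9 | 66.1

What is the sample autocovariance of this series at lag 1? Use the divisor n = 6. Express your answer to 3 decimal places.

-27.516

Mean ȳ = (76.5 + 67.0 + 70.6 + 57.4 + 77.9 + 66.1)/6 = 69.2500
Σ_{t=1}^{5}(y_t−ȳ)(y_{t+1}−ȳ) = -165.0975
γ_1 = -165.0975 / 6 = -27.516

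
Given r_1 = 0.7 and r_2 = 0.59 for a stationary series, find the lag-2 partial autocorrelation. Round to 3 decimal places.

0.196

φ_{22} = (r_2 − r_1²) / (1 − r_1²)
r_1² = (0.7)² = 0.49
Numerator = 0.59 − 0.4900 = 0.1000; denominator = 1 − 0.4900 = 0.5100
φ_{22} = 0.1000 / 0.5100 = 0.196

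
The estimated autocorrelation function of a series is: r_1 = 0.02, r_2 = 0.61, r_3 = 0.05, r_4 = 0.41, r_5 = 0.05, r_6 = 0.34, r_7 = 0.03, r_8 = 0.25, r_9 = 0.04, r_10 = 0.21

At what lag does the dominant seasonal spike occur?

The largest autocorrelation is r_2 = 0.61, with weaker echoes at lags 4 (0.41), 6 (0.34), 8 (0.25) and 10 (0.21); the remaining lags stay at or below 0.05.
The dominant spike at lag 2 indicates a seasonal period of 2.

2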